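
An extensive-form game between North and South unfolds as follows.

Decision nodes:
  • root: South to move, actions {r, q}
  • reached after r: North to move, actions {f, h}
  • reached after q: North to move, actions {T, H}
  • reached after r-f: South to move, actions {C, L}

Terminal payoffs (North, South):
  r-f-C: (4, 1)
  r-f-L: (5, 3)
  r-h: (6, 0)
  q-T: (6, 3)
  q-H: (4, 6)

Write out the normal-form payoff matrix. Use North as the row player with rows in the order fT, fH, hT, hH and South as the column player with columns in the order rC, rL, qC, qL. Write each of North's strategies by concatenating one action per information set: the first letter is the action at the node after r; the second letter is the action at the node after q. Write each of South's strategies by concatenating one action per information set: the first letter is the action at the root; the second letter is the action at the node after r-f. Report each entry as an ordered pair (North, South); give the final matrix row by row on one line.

fT: (4,1) (5,3) (6,3) (6,3) | fH: (4,1) (5,3) (4,6) (4,6) | hT: (6,0) (6,0) (6,3) (6,3) | hH: (6,0) (6,0) (4,6) (4,6)

Row fT: rC→(4,1), rL→(5,3), qC→(6,3), qL→(6,3)
Row fH: rC→(4,1), rL→(5,3), qC→(4,6), qL→(4,6)
Row hT: rC→(6,0), rL→(6,0), qC→(6,3), qL→(6,3)
Row hH: rC→(6,0), rL→(6,0), qC→(4,6), qL→(4,6)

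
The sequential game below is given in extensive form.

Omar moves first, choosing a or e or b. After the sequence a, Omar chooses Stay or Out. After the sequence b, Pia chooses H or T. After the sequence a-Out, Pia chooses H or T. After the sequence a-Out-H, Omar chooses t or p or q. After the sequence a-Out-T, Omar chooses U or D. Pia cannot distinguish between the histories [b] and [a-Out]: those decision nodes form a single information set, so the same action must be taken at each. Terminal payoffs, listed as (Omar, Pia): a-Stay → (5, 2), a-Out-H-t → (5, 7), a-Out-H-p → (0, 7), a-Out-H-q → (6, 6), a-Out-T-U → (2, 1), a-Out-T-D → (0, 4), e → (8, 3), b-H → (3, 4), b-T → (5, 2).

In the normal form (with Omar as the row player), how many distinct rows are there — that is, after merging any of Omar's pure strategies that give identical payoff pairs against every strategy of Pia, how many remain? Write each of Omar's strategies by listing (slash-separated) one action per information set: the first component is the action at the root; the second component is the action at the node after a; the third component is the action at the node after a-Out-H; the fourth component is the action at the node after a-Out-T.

Omar has 36 pure strategies: a/Stay/t/U, a/Stay/t/D, a/Stay/p/U, a/Stay/p/D, a/Stay/q/U, a/Stay/q/D, a/Out/t/U, a/Out/t/D, a/Out/p/U, a/Out/p/D, a/Out/q/U, a/Out/q/D, e/Stay/t/U, e/Stay/t/D, e/Stay/p/U, e/Stay/p/D, e/Stay/q/U, e/Stay/q/D, e/Out/t/U, e/Out/t/D, e/Out/p/U, e/Out/p/D, e/Out/q/U, e/Out/q/D, b/Stay/t/U, b/Stay/t/D, b/Stay/p/U, b/Stay/p/D, b/Stay/q/U, b/Stay/q/D, b/Out/t/U, b/Out/t/D, b/Out/p/U, b/Out/p/D, b/Out/q/U, b/Out/q/D. Columns: H, T.
{a/Stay/t/U, a/Stay/t/D, a/Stay/p/U, a/Stay/p/D, a/Stay/q/U, a/Stay/q/D} → row (5,2) (5,2)
{a/Out/t/U} → row (5,7) (2,1)
{a/Out/t/D} → row (5,7) (0,4)
{a/Out/p/U} → row (0,7) (2,1)
{a/Out/p/D} → row (0,7) (0,4)
{a/Out/q/U} → row (6,6) (2,1)
{a/Out/q/D} → row (6,6) (0,4)
{e/Stay/t/U, e/Stay/t/D, e/Stay/p/U, e/Stay/p/D, e/Stay/q/U, e/Stay/q/D, e/Out/t/U, e/Out/t/D, e/Out/p/U, e/Out/p/D, e/Out/q/U, e/Out/q/D} → row (8,3) (8,3)
{b/Stay/t/U, b/Stay/t/D, b/Stay/p/U, b/Stay/p/D, b/Stay/q/U, b/Stay/q/D, b/Out/t/U, b/Out/t/D, b/Out/p/U, b/Out/p/D, b/Out/q/U, b/Out/q/D} → row (3,4) (5,2)
That's 9 distinct rows out of 36 strategies.

9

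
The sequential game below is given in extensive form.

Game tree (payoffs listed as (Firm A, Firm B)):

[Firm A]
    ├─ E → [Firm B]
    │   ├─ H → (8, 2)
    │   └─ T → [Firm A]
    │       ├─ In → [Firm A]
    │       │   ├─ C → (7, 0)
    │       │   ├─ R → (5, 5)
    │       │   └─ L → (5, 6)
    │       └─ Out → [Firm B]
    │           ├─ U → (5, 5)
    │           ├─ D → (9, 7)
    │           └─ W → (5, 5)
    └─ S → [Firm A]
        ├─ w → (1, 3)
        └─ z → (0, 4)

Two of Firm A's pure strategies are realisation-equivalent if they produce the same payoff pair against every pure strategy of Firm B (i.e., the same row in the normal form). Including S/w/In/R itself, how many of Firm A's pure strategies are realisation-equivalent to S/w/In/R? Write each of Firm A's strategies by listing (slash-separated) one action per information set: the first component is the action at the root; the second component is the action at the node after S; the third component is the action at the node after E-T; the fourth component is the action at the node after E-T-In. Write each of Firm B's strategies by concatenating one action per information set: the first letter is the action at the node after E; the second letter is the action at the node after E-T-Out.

Row for S/w/In/R (columns HU, HD, HW, TU, TD, TW): (1,3) (1,3) (1,3) (1,3) (1,3) (1,3).
Under S/w/In/R, Firm A's choice at the node after E-T and at the node after E-T-In can never be reached regardless of what Firm B does, so varying those choices leaves every outcome unchanged.
Holding the reachable choices fixed and varying the unreachable ones freely already gives 2 × 3 = 6 equivalent strategies.
No other strategy reproduces this row, so those 6 are the full class: S/w/In/C, S/w/In/R, S/w/In/L, S/w/Out/C, S/w/Out/R, S/w/Out/L.

6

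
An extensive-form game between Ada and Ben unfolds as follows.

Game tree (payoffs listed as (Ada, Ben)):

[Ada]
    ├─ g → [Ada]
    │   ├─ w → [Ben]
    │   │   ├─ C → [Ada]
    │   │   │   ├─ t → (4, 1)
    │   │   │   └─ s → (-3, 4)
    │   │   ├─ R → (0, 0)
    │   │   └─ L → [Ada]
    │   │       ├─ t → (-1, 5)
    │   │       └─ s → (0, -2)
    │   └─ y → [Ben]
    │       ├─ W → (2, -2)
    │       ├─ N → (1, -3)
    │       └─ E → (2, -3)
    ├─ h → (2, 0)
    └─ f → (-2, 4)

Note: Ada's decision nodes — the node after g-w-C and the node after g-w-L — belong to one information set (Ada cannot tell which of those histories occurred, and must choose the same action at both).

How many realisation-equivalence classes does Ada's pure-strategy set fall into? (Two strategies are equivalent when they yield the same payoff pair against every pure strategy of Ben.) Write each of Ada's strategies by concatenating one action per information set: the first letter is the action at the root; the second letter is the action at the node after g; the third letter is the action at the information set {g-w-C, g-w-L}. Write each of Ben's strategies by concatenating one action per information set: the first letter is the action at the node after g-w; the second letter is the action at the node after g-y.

5

Ada has 12 pure strategies: gwt, gws, gyt, gys, hwt, hws, hyt, hys, fwt, fws, fyt, fys. Columns: CW, CN, CE, RW, RN, RE, LW, LN, LE.
{gwt} → row (4,1) (4,1) (4,1) (0,0) (0,0) (0,0) (-1,5) (-1,5) (-1,5)
{gws} → row (-3,4) (-3,4) (-3,4) (0,0) (0,0) (0,0) (0,-2) (0,-2) (0,-2)
{gyt, gys} → row (2,-2) (1,-3) (2,-3) (2,-2) (1,-3) (2,-3) (2,-2) (1,-3) (2,-3)
{hwt, hws, hyt, hys} → row (2,0) (2,0) (2,0) (2,0) (2,0) (2,0) (2,0) (2,0) (2,0)
{fwt, fws, fyt, fys} → row (-2,4) (-2,4) (-2,4) (-2,4) (-2,4) (-2,4) (-2,4) (-2,4) (-2,4)
That's 5 distinct rows out of 12 strategies.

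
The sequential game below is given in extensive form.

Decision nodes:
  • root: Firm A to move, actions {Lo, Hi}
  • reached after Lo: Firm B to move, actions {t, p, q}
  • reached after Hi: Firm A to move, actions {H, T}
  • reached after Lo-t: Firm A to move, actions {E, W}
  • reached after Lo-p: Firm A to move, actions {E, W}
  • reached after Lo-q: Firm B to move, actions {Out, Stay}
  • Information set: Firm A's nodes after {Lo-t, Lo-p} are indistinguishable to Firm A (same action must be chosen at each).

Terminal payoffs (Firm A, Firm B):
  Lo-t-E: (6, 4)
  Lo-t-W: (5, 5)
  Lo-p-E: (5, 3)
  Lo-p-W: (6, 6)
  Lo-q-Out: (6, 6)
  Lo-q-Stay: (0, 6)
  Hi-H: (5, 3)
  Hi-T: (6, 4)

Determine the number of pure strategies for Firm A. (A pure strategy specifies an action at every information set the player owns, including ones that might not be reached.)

8

Firm A owns the root with actions {Lo, Hi} — two choices.
Firm A owns the node after Hi with actions {H, T} — two choices.
Firm A owns the information set {Lo-t, Lo-p} with actions {E, W} — two choices.
A pure strategy fixes one action at each information set independently, so the count is the product 2 × 2 × 2 = 8.
(For reference, Firm B has 6 pure strategies, giving a 8×6 normal-form matrix.)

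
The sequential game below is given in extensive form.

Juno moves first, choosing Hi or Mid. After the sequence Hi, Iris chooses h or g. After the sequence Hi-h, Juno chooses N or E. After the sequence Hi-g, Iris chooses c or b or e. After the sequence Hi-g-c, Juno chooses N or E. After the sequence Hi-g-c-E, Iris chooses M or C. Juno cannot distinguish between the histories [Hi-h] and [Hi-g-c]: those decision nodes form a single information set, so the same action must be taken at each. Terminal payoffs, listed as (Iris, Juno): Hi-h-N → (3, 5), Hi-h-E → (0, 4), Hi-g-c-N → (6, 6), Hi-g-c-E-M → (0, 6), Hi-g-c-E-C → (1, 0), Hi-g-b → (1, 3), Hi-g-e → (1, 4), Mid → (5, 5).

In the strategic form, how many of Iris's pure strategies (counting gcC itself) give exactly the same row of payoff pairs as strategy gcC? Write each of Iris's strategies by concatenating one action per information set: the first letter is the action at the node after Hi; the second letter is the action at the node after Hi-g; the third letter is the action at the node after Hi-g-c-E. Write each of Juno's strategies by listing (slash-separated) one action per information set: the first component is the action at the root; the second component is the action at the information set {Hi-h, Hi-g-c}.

Row for gcC (columns Hi/N, Hi/E, Mid/N, Mid/E): (6,6) (1,0) (5,5) (5,5).
Every one of Iris's information sets is on the play path for some reply by Juno when Iris follows gcC.
Changing the action at any of them therefore changes at least one column, so only gcC itself gives this row.

1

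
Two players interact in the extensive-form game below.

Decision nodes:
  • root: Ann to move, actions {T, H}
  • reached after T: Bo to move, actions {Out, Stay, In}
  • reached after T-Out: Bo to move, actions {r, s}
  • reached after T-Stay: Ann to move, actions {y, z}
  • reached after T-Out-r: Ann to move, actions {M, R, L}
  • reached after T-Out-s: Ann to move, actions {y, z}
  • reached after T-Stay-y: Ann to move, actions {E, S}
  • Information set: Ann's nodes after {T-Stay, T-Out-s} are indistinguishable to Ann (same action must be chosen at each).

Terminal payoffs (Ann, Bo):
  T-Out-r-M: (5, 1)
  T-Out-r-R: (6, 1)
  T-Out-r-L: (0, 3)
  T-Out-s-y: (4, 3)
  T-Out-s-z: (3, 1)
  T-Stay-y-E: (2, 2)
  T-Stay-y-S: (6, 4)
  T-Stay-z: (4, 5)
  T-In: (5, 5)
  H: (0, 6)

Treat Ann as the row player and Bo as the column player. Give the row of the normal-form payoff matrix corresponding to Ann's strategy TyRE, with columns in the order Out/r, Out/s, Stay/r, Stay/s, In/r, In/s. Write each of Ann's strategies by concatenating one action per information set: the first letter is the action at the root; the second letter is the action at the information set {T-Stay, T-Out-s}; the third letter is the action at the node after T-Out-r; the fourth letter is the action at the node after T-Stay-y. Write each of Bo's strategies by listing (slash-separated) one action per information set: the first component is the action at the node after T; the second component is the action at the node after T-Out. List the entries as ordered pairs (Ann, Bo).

(6,1) (4,3) (2,2) (2,2) (5,5) (5,5)

vs Out/r: Ann plays T → Bo plays Out at [T] → Bo plays r at [T-Out] → Ann plays R at [T-Out-r] → (6, 1)
vs Out/s: Ann plays T → Bo plays Out at [T] → Bo plays s at [T-Out] → Ann plays y at [T-Out-s] → (4, 3)
vs Stay/r: Ann plays T → Bo plays Stay at [T] → Ann plays y at [T-Stay] → Ann plays E at [T-Stay-y] → (2, 2)
vs Stay/s: Ann plays T → Bo plays Stay at [T] → Ann plays y at [T-Stay] → Ann plays E at [T-Stay-y] → (2, 2)
vs In/r: Ann plays T → Bo plays In at [T] → (5, 5)
vs In/s: Ann plays T → Bo plays In at [T] → (5, 5)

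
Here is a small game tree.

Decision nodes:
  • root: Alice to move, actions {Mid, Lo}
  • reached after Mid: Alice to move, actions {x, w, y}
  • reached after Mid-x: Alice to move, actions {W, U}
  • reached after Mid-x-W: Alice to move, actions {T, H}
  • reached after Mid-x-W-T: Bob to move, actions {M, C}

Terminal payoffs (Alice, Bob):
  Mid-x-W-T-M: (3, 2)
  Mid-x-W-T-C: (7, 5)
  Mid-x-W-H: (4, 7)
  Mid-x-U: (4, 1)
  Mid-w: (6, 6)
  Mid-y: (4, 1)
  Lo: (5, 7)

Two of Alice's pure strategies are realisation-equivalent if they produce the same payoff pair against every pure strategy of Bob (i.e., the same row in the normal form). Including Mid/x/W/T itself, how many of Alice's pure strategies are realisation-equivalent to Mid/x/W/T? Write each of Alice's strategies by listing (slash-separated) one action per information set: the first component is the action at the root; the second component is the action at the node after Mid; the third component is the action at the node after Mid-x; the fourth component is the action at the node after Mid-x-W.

1

Row for Mid/x/W/T (columns M, C): (3,2) (7,5).
Every one of Alice's information sets is on the play path for some reply by Bob when Alice follows Mid/x/W/T.
Changing the action at any of them therefore changes at least one column, so only Mid/x/W/T itself gives this row.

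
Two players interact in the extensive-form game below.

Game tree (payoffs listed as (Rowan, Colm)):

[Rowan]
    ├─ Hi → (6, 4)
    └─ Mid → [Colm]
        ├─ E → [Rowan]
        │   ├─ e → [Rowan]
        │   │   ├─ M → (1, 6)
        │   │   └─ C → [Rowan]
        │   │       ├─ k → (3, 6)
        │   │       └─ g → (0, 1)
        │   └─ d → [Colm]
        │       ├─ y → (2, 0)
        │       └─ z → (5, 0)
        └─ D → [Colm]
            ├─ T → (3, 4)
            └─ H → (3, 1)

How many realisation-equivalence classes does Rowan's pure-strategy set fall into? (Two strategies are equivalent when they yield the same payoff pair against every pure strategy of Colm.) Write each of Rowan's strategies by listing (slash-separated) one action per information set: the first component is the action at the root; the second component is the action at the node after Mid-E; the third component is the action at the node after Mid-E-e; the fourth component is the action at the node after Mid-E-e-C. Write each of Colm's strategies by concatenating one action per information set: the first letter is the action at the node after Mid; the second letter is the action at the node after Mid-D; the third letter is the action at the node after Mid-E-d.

5

Rowan has 16 pure strategies: Hi/e/M/k, Hi/e/M/g, Hi/e/C/k, Hi/e/C/g, Hi/d/M/k, Hi/d/M/g, Hi/d/C/k, Hi/d/C/g, Mid/e/M/k, Mid/e/M/g, Mid/e/C/k, Mid/e/C/g, Mid/d/M/k, Mid/d/M/g, Mid/d/C/k, Mid/d/C/g. Columns: ETy, ETz, EHy, EHz, DTy, DTz, DHy, DHz.
{Hi/e/M/k, Hi/e/M/g, Hi/e/C/k, Hi/e/C/g, Hi/d/M/k, Hi/d/M/g, Hi/d/C/k, Hi/d/C/g} → row (6,4) (6,4) (6,4) (6,4) (6,4) (6,4) (6,4) (6,4)
{Mid/e/M/k, Mid/e/M/g} → row (1,6) (1,6) (1,6) (1,6) (3,4) (3,4) (3,1) (3,1)
{Mid/e/C/k} → row (3,6) (3,6) (3,6) (3,6) (3,4) (3,4) (3,1) (3,1)
{Mid/e/C/g} → row (0,1) (0,1) (0,1) (0,1) (3,4) (3,4) (3,1) (3,1)
{Mid/d/M/k, Mid/d/M/g, Mid/d/C/k, Mid/d/C/g} → row (2,0) (5,0) (2,0) (5,0) (3,4) (3,4) (3,1) (3,1)
That's 5 distinct rows out of 16 strategies.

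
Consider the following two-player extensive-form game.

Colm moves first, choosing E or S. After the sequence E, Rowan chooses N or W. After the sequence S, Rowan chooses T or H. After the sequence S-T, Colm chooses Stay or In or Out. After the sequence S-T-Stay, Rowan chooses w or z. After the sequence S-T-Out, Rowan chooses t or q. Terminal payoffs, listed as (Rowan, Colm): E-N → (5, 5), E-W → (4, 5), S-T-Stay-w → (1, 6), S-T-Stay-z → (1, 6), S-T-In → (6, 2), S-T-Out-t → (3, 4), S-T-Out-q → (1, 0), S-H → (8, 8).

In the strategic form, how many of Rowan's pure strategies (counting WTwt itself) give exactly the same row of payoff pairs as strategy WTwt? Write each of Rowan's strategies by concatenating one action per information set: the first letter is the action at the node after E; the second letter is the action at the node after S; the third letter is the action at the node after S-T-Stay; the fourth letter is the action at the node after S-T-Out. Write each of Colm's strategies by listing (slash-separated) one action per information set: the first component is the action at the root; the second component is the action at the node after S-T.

Row for WTwt (columns E/Stay, E/In, E/Out, S/Stay, S/In, S/Out): (4,5) (4,5) (4,5) (1,6) (6,2) (3,4).
Every one of Rowan's information sets is on the play path for some reply by Colm when Rowan follows WTwt.
Even so, WTzt happens to produce the same payoff in every column — so 2 strategies share this row.

2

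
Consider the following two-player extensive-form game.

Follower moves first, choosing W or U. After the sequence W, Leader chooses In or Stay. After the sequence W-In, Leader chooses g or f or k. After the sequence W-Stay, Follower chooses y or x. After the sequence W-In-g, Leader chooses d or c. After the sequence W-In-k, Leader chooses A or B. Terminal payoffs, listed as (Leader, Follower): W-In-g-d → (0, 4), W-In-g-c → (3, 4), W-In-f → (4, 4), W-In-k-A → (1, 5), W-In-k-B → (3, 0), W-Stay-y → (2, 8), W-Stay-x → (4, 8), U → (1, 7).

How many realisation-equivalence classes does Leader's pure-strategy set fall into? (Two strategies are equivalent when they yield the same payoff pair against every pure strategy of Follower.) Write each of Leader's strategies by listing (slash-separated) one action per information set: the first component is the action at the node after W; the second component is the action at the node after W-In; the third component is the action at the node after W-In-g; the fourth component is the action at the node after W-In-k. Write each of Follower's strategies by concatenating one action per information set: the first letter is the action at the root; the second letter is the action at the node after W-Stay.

Leader has 24 pure strategies: In/g/d/A, In/g/d/B, In/g/c/A, In/g/c/B, In/f/d/A, In/f/d/B, In/f/c/A, In/f/c/B, In/k/d/A, In/k/d/B, In/k/c/A, In/k/c/B, Stay/g/d/A, Stay/g/d/B, Stay/g/c/A, Stay/g/c/B, Stay/f/d/A, Stay/f/d/B, Stay/f/c/A, Stay/f/c/B, Stay/k/d/A, Stay/k/d/B, Stay/k/c/A, Stay/k/c/B. Columns: Wy, Wx, Uy, Ux.
{In/g/d/A, In/g/d/B} → row (0,4) (0,4) (1,7) (1,7)
{In/g/c/A, In/g/c/B} → row (3,4) (3,4) (1,7) (1,7)
{In/f/d/A, In/f/d/B, In/f/c/A, In/f/c/B} → row (4,4) (4,4) (1,7) (1,7)
{In/k/d/A, In/k/c/A} → row (1,5) (1,5) (1,7) (1,7)
{In/k/d/B, In/k/c/B} → row (3,0) (3,0) (1,7) (1,7)
{Stay/g/d/A, Stay/g/d/B, Stay/g/c/A, Stay/g/c/B, Stay/f/d/A, Stay/f/d/B, Stay/f/c/A, Stay/f/c/B, Stay/k/d/A, Stay/k/d/B, Stay/k/c/A, Stay/k/c/B} → row (2,8) (4,8) (1,7) (1,7)
That's 6 distinct rows out of 24 strategies.

6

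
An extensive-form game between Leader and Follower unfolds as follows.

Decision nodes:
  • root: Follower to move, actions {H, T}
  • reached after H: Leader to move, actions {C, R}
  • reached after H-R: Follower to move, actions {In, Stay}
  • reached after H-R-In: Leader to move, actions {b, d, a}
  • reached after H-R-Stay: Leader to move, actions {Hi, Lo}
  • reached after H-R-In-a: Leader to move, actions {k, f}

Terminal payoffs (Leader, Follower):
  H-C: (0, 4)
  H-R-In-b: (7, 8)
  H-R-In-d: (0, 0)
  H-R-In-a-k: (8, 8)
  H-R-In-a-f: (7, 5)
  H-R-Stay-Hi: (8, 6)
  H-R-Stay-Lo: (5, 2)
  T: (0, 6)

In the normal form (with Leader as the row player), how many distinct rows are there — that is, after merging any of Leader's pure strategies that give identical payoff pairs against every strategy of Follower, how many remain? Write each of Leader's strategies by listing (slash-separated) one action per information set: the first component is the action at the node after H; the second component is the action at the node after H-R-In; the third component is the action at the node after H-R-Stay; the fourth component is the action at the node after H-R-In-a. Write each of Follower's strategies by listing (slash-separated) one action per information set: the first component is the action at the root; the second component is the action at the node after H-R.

Leader has 24 pure strategies: C/b/Hi/k, C/b/Hi/f, C/b/Lo/k, C/b/Lo/f, C/d/Hi/k, C/d/Hi/f, C/d/Lo/k, C/d/Lo/f, C/a/Hi/k, C/a/Hi/f, C/a/Lo/k, C/a/Lo/f, R/b/Hi/k, R/b/Hi/f, R/b/Lo/k, R/b/Lo/f, R/d/Hi/k, R/d/Hi/f, R/d/Lo/k, R/d/Lo/f, R/a/Hi/k, R/a/Hi/f, R/a/Lo/k, R/a/Lo/f. Columns: H/In, H/Stay, T/In, T/Stay.
{C/b/Hi/k, C/b/Hi/f, C/b/Lo/k, C/b/Lo/f, C/d/Hi/k, C/d/Hi/f, C/d/Lo/k, C/d/Lo/f, C/a/Hi/k, C/a/Hi/f, C/a/Lo/k, C/a/Lo/f} → row (0,4) (0,4) (0,6) (0,6)
{R/b/Hi/k, R/b/Hi/f} → row (7,8) (8,6) (0,6) (0,6)
{R/b/Lo/k, R/b/Lo/f} → row (7,8) (5,2) (0,6) (0,6)
{R/d/Hi/k, R/d/Hi/f} → row (0,0) (8,6) (0,6) (0,6)
{R/d/Lo/k, R/d/Lo/f} → row (0,0) (5,2) (0,6) (0,6)
{R/a/Hi/k} → row (8,8) (8,6) (0,6) (0,6)
{R/a/Hi/f} → row (7,5) (8,6) (0,6) (0,6)
{R/a/Lo/k} → row (8,8) (5,2) (0,6) (0,6)
{R/a/Lo/f} → row (7,5) (5,2) (0,6) (0,6)
That's 9 distinct rows out of 24 strategies.

9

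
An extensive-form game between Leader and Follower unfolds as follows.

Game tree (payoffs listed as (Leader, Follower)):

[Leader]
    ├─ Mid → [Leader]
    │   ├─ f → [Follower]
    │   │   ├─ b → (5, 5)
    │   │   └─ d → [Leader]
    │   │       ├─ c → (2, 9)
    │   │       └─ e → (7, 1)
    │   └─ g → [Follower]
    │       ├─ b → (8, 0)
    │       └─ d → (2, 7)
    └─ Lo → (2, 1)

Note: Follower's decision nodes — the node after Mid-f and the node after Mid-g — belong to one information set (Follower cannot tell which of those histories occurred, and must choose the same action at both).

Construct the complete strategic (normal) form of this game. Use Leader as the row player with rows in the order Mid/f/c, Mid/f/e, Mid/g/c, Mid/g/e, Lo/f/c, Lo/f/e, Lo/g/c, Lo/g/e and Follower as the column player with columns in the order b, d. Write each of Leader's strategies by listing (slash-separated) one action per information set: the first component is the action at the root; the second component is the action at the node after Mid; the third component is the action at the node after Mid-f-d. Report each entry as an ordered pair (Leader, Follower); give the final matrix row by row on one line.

Row Mid/f/c: b→(5,5), d→(2,9)
Row Mid/f/e: b→(5,5), d→(7,1)
Row Mid/g/c: b→(8,0), d→(2,7)
Row Mid/g/e: b→(8,0), d→(2,7)
Row Lo/f/c: b→(2,1), d→(2,1)
Row Lo/f/e: b→(2,1), d→(2,1)
Row Lo/g/c: b→(2,1), d→(2,1)
Row Lo/g/e: b→(2,1), d→(2,1)

Mid/f/c: (5,5) (2,9) | Mid/f/e: (5,5) (7,1) | Mid/g/c: (8,0) (2,7) | Mid/g/e: (8,0) (2,7) | Lo/f/c: (2,1) (2,1) | Lo/f/e: (2,1) (2,1) | Lo/g/c: (2,1) (2,1) | Lo/g/e: (2,1) (2,1)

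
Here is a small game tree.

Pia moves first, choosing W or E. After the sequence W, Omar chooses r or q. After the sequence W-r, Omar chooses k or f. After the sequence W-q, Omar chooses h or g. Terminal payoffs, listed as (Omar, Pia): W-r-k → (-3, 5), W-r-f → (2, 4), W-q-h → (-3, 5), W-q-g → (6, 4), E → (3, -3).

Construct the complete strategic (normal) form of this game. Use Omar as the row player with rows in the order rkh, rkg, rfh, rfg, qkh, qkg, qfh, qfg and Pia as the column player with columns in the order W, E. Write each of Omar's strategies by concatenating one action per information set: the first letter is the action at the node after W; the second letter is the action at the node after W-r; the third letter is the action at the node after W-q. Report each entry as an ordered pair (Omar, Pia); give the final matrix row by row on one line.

rkh: (-3,5) (3,-3) | rkg: (-3,5) (3,-3) | rfh: (2,4) (3,-3) | rfg: (2,4) (3,-3) | qkh: (-3,5) (3,-3) | qkg: (6,4) (3,-3) | qfh: (-3,5) (3,-3) | qfg: (6,4) (3,-3)

Row rkh: W→(-3,5), E→(3,-3)
Row rkg: W→(-3,5), E→(3,-3)
Row rfh: W→(2,4), E→(3,-3)
Row rfg: W→(2,4), E→(3,-3)
Row qkh: W→(-3,5), E→(3,-3)
Row qkg: W→(6,4), E→(3,-3)
Row qfh: W→(-3,5), E→(3,-3)
Row qfg: W→(6,4), E→(3,-3)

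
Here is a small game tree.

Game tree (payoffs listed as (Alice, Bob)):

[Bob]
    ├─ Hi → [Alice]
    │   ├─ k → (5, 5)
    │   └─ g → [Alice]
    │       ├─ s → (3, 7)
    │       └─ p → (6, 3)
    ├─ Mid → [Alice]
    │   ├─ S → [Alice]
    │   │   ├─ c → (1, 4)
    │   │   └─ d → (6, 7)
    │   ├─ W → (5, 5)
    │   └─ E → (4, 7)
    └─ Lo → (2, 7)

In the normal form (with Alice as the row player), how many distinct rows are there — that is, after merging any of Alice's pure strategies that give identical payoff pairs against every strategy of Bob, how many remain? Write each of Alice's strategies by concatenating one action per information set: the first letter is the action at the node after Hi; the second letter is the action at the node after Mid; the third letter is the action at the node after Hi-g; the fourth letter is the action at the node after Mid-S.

12

Alice has 24 pure strategies: kSsc, kSsd, kSpc, kSpd, kWsc, kWsd, kWpc, kWpd, kEsc, kEsd, kEpc, kEpd, gSsc, gSsd, gSpc, gSpd, gWsc, gWsd, gWpc, gWpd, gEsc, gEsd, gEpc, gEpd. Columns: Hi, Mid, Lo.
{kSsc, kSpc} → row (5,5) (1,4) (2,7)
{kSsd, kSpd} → row (5,5) (6,7) (2,7)
{kWsc, kWsd, kWpc, kWpd} → row (5,5) (5,5) (2,7)
{kEsc, kEsd, kEpc, kEpd} → row (5,5) (4,7) (2,7)
{gSsc} → row (3,7) (1,4) (2,7)
{gSsd} → row (3,7) (6,7) (2,7)
{gSpc} → row (6,3) (1,4) (2,7)
{gSpd} → row (6,3) (6,7) (2,7)
{gWsc, gWsd} → row (3,7) (5,5) (2,7)
{gWpc, gWpd} → row (6,3) (5,5) (2,7)
{gEsc, gEsd} → row (3,7) (4,7) (2,7)
{gEpc, gEpd} → row (6,3) (4,7) (2,7)
That's 12 distinct rows out of 24 strategies.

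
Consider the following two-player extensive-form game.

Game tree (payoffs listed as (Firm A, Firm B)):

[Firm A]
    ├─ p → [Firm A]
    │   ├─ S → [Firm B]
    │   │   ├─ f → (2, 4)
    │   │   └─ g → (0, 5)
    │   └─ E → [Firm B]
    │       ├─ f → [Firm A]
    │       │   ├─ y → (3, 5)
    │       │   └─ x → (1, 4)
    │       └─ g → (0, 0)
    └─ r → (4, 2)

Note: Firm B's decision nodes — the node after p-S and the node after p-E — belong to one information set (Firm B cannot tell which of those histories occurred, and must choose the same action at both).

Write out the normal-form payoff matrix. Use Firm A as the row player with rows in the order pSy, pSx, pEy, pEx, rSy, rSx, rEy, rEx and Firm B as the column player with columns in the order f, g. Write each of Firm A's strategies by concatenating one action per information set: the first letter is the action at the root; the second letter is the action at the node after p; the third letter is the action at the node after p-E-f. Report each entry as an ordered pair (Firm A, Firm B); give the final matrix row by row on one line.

Row pSy: f→(2,4), g→(0,5)
Row pSx: f→(2,4), g→(0,5)
Row pEy: f→(3,5), g→(0,0)
Row pEx: f→(1,4), g→(0,0)
Row rSy: f→(4,2), g→(4,2)
Row rSx: f→(4,2), g→(4,2)
Row rEy: f→(4,2), g→(4,2)
Row rEx: f→(4,2), g→(4,2)

pSy: (2,4) (0,5) | pSx: (2,4) (0,5) | pEy: (3,5) (0,0) | pEx: (1,4) (0,0) | rSy: (4,2) (4,2) | rSx: (4,2) (4,2) | rEy: (4,2) (4,2) | rEx: (4,2) (4,2)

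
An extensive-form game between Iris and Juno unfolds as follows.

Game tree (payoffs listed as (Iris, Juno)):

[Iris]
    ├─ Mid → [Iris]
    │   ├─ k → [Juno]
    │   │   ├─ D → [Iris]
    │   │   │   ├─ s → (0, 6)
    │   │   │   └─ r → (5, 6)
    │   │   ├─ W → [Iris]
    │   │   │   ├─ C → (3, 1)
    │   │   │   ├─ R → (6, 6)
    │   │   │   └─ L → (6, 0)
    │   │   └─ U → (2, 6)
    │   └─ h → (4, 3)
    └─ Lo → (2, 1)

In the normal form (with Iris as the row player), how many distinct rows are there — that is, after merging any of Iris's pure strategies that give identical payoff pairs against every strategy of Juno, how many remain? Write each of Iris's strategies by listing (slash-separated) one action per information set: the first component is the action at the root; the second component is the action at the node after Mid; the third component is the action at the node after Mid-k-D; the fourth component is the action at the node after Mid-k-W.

8

Iris has 24 pure strategies: Mid/k/s/C, Mid/k/s/R, Mid/k/s/L, Mid/k/r/C, Mid/k/r/R, Mid/k/r/L, Mid/h/s/C, Mid/h/s/R, Mid/h/s/L, Mid/h/r/C, Mid/h/r/R, Mid/h/r/L, Lo/k/s/C, Lo/k/s/R, Lo/k/s/L, Lo/k/r/C, Lo/k/r/R, Lo/k/r/L, Lo/h/s/C, Lo/h/s/R, Lo/h/s/L, Lo/h/r/C, Lo/h/r/R, Lo/h/r/L. Columns: D, W, U.
{Mid/k/s/C} → row (0,6) (3,1) (2,6)
{Mid/k/s/R} → row (0,6) (6,6) (2,6)
{Mid/k/s/L} → row (0,6) (6,0) (2,6)
{Mid/k/r/C} → row (5,6) (3,1) (2,6)
{Mid/k/r/R} → row (5,6) (6,6) (2,6)
{Mid/k/r/L} → row (5,6) (6,0) (2,6)
{Mid/h/s/C, Mid/h/s/R, Mid/h/s/L, Mid/h/r/C, Mid/h/r/R, Mid/h/r/L} → row (4,3) (4,3) (4,3)
{Lo/k/s/C, Lo/k/s/R, Lo/k/s/L, Lo/k/r/C, Lo/k/r/R, Lo/k/r/L, Lo/h/s/C, Lo/h/s/R, Lo/h/s/L, Lo/h/r/C, Lo/h/r/R, Lo/h/r/L} → row (2,1) (2,1) (2,1)
That's 8 distinct rows out of 24 strategies.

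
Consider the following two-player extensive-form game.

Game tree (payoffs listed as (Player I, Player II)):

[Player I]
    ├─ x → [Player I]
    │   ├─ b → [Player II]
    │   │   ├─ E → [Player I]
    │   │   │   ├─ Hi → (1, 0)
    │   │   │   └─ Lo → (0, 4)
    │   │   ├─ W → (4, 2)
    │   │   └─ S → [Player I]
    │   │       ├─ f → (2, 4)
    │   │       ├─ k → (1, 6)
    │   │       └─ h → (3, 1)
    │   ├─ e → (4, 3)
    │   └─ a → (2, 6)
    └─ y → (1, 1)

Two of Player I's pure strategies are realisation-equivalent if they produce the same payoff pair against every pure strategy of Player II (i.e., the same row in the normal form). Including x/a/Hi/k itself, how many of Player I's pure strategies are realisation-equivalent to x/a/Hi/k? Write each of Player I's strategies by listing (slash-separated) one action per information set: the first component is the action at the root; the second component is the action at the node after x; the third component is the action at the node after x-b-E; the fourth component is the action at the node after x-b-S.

6

Row for x/a/Hi/k (columns E, W, S): (2,6) (2,6) (2,6).
Under x/a/Hi/k, Player I's choice at the node after x-b-E and at the node after x-b-S can never be reached regardless of what Player II does, so varying those choices leaves every outcome unchanged.
Holding the reachable choices fixed and varying the unreachable ones freely already gives 2 × 3 = 6 equivalent strategies.
No other strategy reproduces this row, so those 6 are the full class: x/a/Hi/f, x/a/Hi/k, x/a/Hi/h, x/a/Lo/f, x/a/Lo/k, x/a/Lo/h.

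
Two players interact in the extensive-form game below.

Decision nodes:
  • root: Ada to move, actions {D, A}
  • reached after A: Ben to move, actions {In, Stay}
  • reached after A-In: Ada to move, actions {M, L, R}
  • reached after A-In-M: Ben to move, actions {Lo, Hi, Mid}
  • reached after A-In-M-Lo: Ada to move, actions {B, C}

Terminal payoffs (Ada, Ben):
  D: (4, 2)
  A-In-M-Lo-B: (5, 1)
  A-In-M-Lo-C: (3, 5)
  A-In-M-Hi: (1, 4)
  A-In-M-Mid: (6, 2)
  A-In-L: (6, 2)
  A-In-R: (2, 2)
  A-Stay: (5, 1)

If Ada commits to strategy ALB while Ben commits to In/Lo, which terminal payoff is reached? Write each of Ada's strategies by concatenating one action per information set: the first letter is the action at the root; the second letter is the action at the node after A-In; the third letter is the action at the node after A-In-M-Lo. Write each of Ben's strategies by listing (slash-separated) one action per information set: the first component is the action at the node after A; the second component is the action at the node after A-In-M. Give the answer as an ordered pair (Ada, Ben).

(6, 2)

Trace the play path from the root:
  Ada plays A
  Ben plays In at [A]
  Ada plays L at [A-In]
→ terminal payoff (6, 2).
(Ada's choice at the node after A-In-M-Lo is never reached on this path, so it doesn't affect the outcome.)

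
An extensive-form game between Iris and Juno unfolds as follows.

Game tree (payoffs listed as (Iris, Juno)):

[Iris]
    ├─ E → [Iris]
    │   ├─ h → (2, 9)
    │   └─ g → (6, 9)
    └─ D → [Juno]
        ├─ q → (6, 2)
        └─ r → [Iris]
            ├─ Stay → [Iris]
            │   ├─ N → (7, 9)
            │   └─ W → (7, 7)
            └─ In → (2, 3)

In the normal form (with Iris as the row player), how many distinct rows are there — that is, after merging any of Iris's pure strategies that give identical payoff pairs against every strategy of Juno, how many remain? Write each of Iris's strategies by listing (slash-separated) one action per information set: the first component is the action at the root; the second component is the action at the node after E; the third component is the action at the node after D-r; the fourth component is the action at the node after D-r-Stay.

Iris has 16 pure strategies: E/h/Stay/N, E/h/Stay/W, E/h/In/N, E/h/In/W, E/g/Stay/N, E/g/Stay/W, E/g/In/N, E/g/In/W, D/h/Stay/N, D/h/Stay/W, D/h/In/N, D/h/In/W, D/g/Stay/N, D/g/Stay/W, D/g/In/N, D/g/In/W. Columns: q, r.
{E/h/Stay/N, E/h/Stay/W, E/h/In/N, E/h/In/W} → row (2,9) (2,9)
{E/g/Stay/N, E/g/Stay/W, E/g/In/N, E/g/In/W} → row (6,9) (6,9)
{D/h/Stay/N, D/g/Stay/N} → row (6,2) (7,9)
{D/h/Stay/W, D/g/Stay/W} → row (6,2) (7,7)
{D/h/In/N, D/h/In/W, D/g/In/N, D/g/In/W} → row (6,2) (2,3)
That's 5 distinct rows out of 16 strategies.

5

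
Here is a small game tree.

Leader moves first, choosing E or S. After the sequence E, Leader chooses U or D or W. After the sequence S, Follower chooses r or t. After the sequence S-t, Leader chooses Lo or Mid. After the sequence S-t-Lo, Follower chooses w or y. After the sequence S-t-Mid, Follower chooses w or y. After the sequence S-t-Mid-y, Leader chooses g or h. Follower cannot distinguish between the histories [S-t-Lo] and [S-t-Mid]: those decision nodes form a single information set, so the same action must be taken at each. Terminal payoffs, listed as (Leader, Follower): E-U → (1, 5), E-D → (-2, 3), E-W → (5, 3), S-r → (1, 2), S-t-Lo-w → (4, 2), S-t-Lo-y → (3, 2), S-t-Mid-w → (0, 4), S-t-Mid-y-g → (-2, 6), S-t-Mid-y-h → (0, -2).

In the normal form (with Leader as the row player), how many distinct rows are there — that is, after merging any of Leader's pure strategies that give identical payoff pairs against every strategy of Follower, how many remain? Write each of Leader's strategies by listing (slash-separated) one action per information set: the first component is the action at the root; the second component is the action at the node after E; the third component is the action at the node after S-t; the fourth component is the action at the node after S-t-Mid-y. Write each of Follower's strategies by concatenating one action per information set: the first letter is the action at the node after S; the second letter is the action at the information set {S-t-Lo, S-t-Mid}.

Leader has 24 pure strategies: E/U/Lo/g, E/U/Lo/h, E/U/Mid/g, E/U/Mid/h, E/D/Lo/g, E/D/Lo/h, E/D/Mid/g, E/D/Mid/h, E/W/Lo/g, E/W/Lo/h, E/W/Mid/g, E/W/Mid/h, S/U/Lo/g, S/U/Lo/h, S/U/Mid/g, S/U/Mid/h, S/D/Lo/g, S/D/Lo/h, S/D/Mid/g, S/D/Mid/h, S/W/Lo/g, S/W/Lo/h, S/W/Mid/g, S/W/Mid/h. Columns: rw, ry, tw, ty.
{E/U/Lo/g, E/U/Lo/h, E/U/Mid/g, E/U/Mid/h} → row (1,5) (1,5) (1,5) (1,5)
{E/D/Lo/g, E/D/Lo/h, E/D/Mid/g, E/D/Mid/h} → row (-2,3) (-2,3) (-2,3) (-2,3)
{E/W/Lo/g, E/W/Lo/h, E/W/Mid/g, E/W/Mid/h} → row (5,3) (5,3) (5,3) (5,3)
{S/U/Lo/g, S/U/Lo/h, S/D/Lo/g, S/D/Lo/h, S/W/Lo/g, S/W/Lo/h} → row (1,2) (1,2) (4,2) (3,2)
{S/U/Mid/g, S/D/Mid/g, S/W/Mid/g} → row (1,2) (1,2) (0,4) (-2,6)
{S/U/Mid/h, S/D/Mid/h, S/W/Mid/h} → row (1,2) (1,2) (0,4) (0,-2)
That's 6 distinct rows out of 24 strategies.

6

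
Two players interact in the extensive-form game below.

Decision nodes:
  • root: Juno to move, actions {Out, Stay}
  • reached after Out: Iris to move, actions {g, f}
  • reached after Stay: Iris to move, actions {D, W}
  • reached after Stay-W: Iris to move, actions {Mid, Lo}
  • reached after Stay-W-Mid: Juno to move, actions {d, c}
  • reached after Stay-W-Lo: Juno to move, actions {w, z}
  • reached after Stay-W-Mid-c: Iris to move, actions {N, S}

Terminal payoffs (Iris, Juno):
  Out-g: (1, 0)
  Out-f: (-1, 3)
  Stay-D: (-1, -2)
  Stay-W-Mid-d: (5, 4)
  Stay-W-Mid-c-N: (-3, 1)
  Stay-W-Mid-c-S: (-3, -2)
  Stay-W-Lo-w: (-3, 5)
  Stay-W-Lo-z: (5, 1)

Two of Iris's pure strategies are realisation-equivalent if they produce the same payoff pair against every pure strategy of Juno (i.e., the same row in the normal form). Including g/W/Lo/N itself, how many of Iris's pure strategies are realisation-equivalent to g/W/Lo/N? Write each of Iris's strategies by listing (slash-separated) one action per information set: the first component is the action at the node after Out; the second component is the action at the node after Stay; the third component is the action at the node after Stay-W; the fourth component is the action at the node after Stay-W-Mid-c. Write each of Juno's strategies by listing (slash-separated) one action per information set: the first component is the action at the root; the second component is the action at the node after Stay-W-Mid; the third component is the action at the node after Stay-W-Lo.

2

Row for g/W/Lo/N (columns Out/d/w, Out/d/z, Out/c/w, Out/c/z, Stay/d/w, Stay/d/z, Stay/c/w, Stay/c/z): (1,0) (1,0) (1,0) (1,0) (-3,5) (5,1) (-3,5) (5,1).
Under g/W/Lo/N, Iris's choice at the node after Stay-W-Mid-c can never be reached regardless of what Juno does, so varying those choices leaves every outcome unchanged.
Holding the reachable choices fixed and varying the unreachable one freely already gives 2 equivalent strategies.
No other strategy reproduces this row, so those 2 are the full class: g/W/Lo/N, g/W/Lo/S.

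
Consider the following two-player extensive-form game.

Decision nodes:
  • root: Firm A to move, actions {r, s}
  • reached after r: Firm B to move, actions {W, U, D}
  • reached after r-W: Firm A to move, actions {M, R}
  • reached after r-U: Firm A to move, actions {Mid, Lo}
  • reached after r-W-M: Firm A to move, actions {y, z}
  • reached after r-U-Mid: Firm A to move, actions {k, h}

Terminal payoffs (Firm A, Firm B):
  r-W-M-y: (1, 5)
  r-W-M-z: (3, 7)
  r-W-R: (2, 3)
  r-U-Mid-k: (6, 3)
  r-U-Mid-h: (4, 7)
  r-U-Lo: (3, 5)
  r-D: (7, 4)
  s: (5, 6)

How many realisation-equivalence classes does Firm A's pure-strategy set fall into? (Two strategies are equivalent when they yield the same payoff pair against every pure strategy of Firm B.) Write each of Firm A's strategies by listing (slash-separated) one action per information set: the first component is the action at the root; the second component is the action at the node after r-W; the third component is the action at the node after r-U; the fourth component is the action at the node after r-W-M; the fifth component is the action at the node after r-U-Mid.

Firm A has 32 pure strategies: r/M/Mid/y/k, r/M/Mid/y/h, r/M/Mid/z/k, r/M/Mid/z/h, r/M/Lo/y/k, r/M/Lo/y/h, r/M/Lo/z/k, r/M/Lo/z/h, r/R/Mid/y/k, r/R/Mid/y/h, r/R/Mid/z/k, r/R/Mid/z/h, r/R/Lo/y/k, r/R/Lo/y/h, r/R/Lo/z/k, r/R/Lo/z/h, s/M/Mid/y/k, s/M/Mid/y/h, s/M/Mid/z/k, s/M/Mid/z/h, s/M/Lo/y/k, s/M/Lo/y/h, s/M/Lo/z/k, s/M/Lo/z/h, s/R/Mid/y/k, s/R/Mid/y/h, s/R/Mid/z/k, s/R/Mid/z/h, s/R/Lo/y/k, s/R/Lo/y/h, s/R/Lo/z/k, s/R/Lo/z/h. Columns: W, U, D.
{r/M/Mid/y/k} → row (1,5) (6,3) (7,4)
{r/M/Mid/y/h} → row (1,5) (4,7) (7,4)
{r/M/Mid/z/k} → row (3,7) (6,3) (7,4)
{r/M/Mid/z/h} → row (3,7) (4,7) (7,4)
{r/M/Lo/y/k, r/M/Lo/y/h} → row (1,5) (3,5) (7,4)
{r/M/Lo/z/k, r/M/Lo/z/h} → row (3,7) (3,5) (7,4)
{r/R/Mid/y/k, r/R/Mid/z/k} → row (2,3) (6,3) (7,4)
{r/R/Mid/y/h, r/R/Mid/z/h} → row (2,3) (4,7) (7,4)
{r/R/Lo/y/k, r/R/Lo/y/h, r/R/Lo/z/k, r/R/Lo/z/h} → row (2,3) (3,5) (7,4)
{s/M/Mid/y/k, s/M/Mid/y/h, s/M/Mid/z/k, s/M/Mid/z/h, s/M/Lo/y/k, s/M/Lo/y/h, s/M/Lo/z/k, s/M/Lo/z/h, s/R/Mid/y/k, s/R/Mid/y/h, s/R/Mid/z/k, s/R/Mid/z/h, s/R/Lo/y/k, s/R/Lo/y/h, s/R/Lo/z/k, s/R/Lo/z/h} → row (5,6) (5,6) (5,6)
That's 10 distinct rows out of 32 strategies.

10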